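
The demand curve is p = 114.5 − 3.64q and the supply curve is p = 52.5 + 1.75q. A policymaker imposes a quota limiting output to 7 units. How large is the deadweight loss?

54.64

Competitive equilibrium: 114.5 − 3.64q = 52.5 + 1.75q → q* = 11.5028, p* = 72.6299.
At q = 7: demand price = 114.5 − 3.64·7 = 89.02; supply price = 52.5 + 1.75·7 = 64.75.
Δq = 11.5028 − 7 = 4.5028; wedge = 89.02 − 64.75 = 24.27.
DWL = ½ × 4.5028 × 24.27 = 54.64.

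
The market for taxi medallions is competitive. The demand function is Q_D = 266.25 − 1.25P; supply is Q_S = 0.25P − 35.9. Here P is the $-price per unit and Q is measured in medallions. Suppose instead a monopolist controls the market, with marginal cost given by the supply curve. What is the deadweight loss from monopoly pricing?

In inverse form: demand P = 213 − 0.8Q, supply P = 143.6 + 4Q.
Competitive equilibrium: 213 − 0.8Q = 143.6 + 4Q → Q* = 14.4583, P* = 201.4333.
Marginal revenue: MR = 213 − 1.6Q. Set MR = MC: 213 − 1.6Q = 143.6 + 4Q → Q_m = 12.3929.
Price P_m = 213 − 0.8·12.3929 = 203.0857; MC(Q_m) = 143.6 + 4·12.3929 = 193.1716.
Competitive Q* = 14.4583, so ΔQ = 2.0654; wedge = 203.0857 − 193.1716 = 9.9141.
Welfare loss = ½ × 2.0654 × 9.9141 = $10.24.

$10.24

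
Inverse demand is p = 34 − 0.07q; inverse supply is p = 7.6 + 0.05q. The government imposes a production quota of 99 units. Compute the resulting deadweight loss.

878.46

Competitive equilibrium: 34 − 0.07q = 7.6 + 0.05q → q* = 220, p* = 18.6.
At q = 99: demand price = 34 − 0.07·99 = 27.07; supply price = 7.6 + 0.05·99 = 12.55.
Δq = 220 − 99 = 121; wedge = 27.07 − 12.55 = 14.52.
DWL = ½ × 121 × 14.52 = 878.46.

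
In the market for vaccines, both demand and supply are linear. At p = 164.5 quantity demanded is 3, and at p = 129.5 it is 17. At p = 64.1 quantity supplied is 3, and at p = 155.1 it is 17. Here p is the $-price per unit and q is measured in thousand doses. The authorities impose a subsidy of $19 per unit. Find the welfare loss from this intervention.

Demand slope = (129.5 − 164.5)/(17 − 3) = −2.5, so p = 172 − 2.5q.
Supply slope = (155.1 − 64.1)/(17 − 3) = 6.5, so p = 44.6 + 6.5q.
Competitive equilibrium: 172 − 2.5q = 44.6 + 6.5q → q* = 14.1556, p* = 136.6111.
The subsidy lowers effective supply by 19: p = 25.6 + 6.5q.
New quantity: 172 − 2.5q = 25.6 + 6.5q → q' = 16.2667.
Overproduction Δq = 16.2667 − 14.1556 = 2.1111; wedge = subsidy = 19.
Deadweight loss = ½ × 2.1111 × 19 = $20.06 thousand.

$20.06 thousand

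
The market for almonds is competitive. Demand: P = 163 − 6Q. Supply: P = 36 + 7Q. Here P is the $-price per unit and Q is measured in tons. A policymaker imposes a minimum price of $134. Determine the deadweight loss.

$158.36

Competitive equilibrium: 163 − 6Q = 36 + 7Q → Q* = 9.7692, P* = 104.3846.
At the floor P = 134, quantity demanded = (163 − 134)/6 = 4.8333.
Sellers' marginal cost at Q' = 4.8333: 36 + 7·4.8333 = 69.8331.
ΔQ = 9.7692 − 4.8333 = 4.9359; wedge = 134 − 69.8331 = 64.1669.
Welfare loss = ½ × 4.9359 × 64.1669 = $158.36.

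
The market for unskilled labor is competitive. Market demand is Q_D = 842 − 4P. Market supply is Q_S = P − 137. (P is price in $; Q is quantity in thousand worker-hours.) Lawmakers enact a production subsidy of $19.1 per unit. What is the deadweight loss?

$145.924 thousand

In inverse form: demand P = 210.5 − 0.25Q, supply P = 137 + Q.
Competitive equilibrium: 210.5 − 0.25Q = 137 + Q → Q* = 58.8, P* = 195.8.
The subsidy lowers effective supply by 19.1: P = 117.9 + Q.
New quantity: 210.5 − 0.25Q = 117.9 + Q → Q' = 74.08.
Overproduction ΔQ = 74.08 − 58.8 = 15.28; wedge = subsidy = 19.1.
DWL = ½ × 15.28 × 19.1 = $145.924 thousand.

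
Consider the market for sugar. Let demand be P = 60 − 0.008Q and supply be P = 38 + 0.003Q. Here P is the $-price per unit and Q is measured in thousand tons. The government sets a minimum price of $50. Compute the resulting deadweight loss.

Competitive equilibrium: 60 − 0.008Q = 38 + 0.003Q → Q* = 2000, P* = 44.
At the floor P = 50, quantity demanded = (60 − 50)/0.008 = 1250.
Sellers' marginal cost at Q' = 1250: 38 + 0.003·1250 = 41.75.
ΔQ = 2000 − 1250 = 750; wedge = 50 − 41.75 = 8.25.
DWL = ½ × 750 × 8.25 = $3093.75 thousand.

$3093.75 thousand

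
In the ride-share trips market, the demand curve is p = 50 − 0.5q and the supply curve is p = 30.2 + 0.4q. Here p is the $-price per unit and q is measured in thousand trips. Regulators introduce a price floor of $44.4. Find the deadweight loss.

Competitive equilibrium: 50 − 0.5q = 30.2 + 0.4q → q* = 22, p* = 39.
At the floor p = 44.4, quantity demanded = (50 − 44.4)/0.5 = 11.2.
Sellers' marginal cost at q' = 11.2: 30.2 + 0.4·11.2 = 34.68.
Δq = 22 − 11.2 = 10.8; wedge = 44.4 − 34.68 = 9.72.
Deadweight loss = ½ × 10.8 × 9.72 = $52.488 thousand.

$52.488 thousand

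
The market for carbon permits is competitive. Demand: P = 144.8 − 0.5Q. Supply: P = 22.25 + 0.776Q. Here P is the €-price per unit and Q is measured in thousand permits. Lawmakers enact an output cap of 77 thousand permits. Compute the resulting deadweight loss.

€231.35 thousand

Competitive equilibrium: 144.8 − 0.5Q = 22.25 + 0.776Q → Q* = 96.04232, P* = 96.77884.
At Q = 77: demand price = 144.8 − 0.5·77 = 106.3; supply price = 22.25 + 0.776·77 = 82.002.
ΔQ = 96.04232 − 77 = 19.04232; wedge = 106.3 − 82.002 = 24.298.
Welfare loss = ½ × 19.04232 × 24.298 = €231.35 thousand.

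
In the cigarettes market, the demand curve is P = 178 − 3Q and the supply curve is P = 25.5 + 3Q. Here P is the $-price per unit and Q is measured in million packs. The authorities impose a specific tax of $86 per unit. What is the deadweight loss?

Competitive equilibrium: 178 − 3Q = 25.5 + 3Q → Q* = 25.41667, P* = 101.75.
With the tax, the buyer price exceeds the seller price by 86: (178 − 3Q) − (25.5 + 3Q) = 86 → Q' = 11.08333.
ΔQ = 25.41667 − 11.08333 = 14.33334; the wedge equals the tax, 86.
DWL = ½ × 14.33334 × 86 = $616.33 million.

$616.33 million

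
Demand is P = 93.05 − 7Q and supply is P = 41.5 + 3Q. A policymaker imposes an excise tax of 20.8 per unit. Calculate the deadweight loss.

21.632

Competitive equilibrium: 93.05 − 7Q = 41.5 + 3Q → Q* = 5.155, P* = 56.965.
With the tax, the buyer price exceeds the seller price by 20.8: (93.05 − 7Q) − (41.5 + 3Q) = 20.8 → Q' = 3.075.
ΔQ = 5.155 − 3.075 = 2.08; the wedge equals the tax, 20.8.
Deadweight loss = ½ × 2.08 × 20.8 = 21.632.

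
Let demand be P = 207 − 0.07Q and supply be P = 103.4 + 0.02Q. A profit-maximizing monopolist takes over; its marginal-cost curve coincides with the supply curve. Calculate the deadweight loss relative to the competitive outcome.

11413.09

Competitive equilibrium: 207 − 0.07Q = 103.4 + 0.02Q → Q* = 1151.1111, P* = 126.4222.
Marginal revenue: MR = 207 − 0.14Q. Set MR = MC: 207 − 0.14Q = 103.4 + 0.02Q → Q_m = 647.5.
Price P_m = 207 − 0.07·647.5 = 161.675; MC(Q_m) = 103.4 + 0.02·647.5 = 116.35.
Competitive Q* = 1151.1111, so ΔQ = 503.6111; wedge = 161.675 − 116.35 = 45.325.
The triangle = ½ × 503.6111 × 45.325 = 11413.09.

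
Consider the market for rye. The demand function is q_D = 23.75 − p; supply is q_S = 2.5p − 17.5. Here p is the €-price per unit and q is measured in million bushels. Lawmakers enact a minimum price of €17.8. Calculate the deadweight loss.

€25.32 million

In inverse form: demand p = 23.75 − q, supply p = 7 + 0.4q.
Competitive equilibrium: 23.75 − q = 7 + 0.4q → q* = 11.9643, p* = 11.7857.
At the floor p = 17.8, quantity demanded = (23.75 − 17.8)/1 = 5.95.
Sellers' marginal cost at q' = 5.95: 7 + 0.4·5.95 = 9.38.
Δq = 11.9643 − 5.95 = 6.0143; wedge = 17.8 − 9.38 = 8.42.
DWL = ½ × 6.0143 × 8.42 = €25.32 million.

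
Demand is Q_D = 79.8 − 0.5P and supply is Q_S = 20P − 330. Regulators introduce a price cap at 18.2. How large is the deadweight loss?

In inverse form: demand P = 159.6 − 2Q, supply P = 16.5 + 0.05Q.
Competitive equilibrium: 159.6 − 2Q = 16.5 + 0.05Q → Q* = 69.8049, P* = 19.9902.
At the ceiling P = 18.2, quantity supplied = (18.2 − 16.5)/0.05 = 34.
Willingness to pay at Q' = 34: 159.6 − 2·34 = 91.6.
ΔQ = 69.8049 − 34 = 35.8049; wedge = 91.6 − 18.2 = 73.4.
The triangle = ½ × 35.8049 × 73.4 = 1314.04.

1314.04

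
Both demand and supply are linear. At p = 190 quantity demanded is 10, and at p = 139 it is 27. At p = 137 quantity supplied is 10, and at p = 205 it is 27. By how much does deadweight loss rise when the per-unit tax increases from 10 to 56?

Demand slope = (139 − 190)/(27 − 10) = −3, so p = 220 − 3q.
Supply slope = (205 − 137)/(27 − 10) = 4, so p = 97 + 4q.
Competitive equilibrium: 220 − 3q = 97 + 4q → q* = 17.5714, p* = 167.2857.
For a per-unit tax t: Δq = t/7, so DWL = ½·t·(t/7) = t²/14.
At t = 10: DWL = 7.143. At t = 56: DWL = 224.
Increase = 224 − 7.143 = 216.86.

216.86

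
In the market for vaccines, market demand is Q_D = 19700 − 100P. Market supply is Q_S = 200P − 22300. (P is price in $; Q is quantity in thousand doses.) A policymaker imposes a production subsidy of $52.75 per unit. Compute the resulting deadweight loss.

In inverse form: demand P = 197 − 0.01Q, supply P = 111.5 + 0.005Q.
Competitive equilibrium: 197 − 0.01Q = 111.5 + 0.005Q → Q* = 5700, P* = 140.
The subsidy lowers effective supply by 52.75: P = 58.75 + 0.005Q.
New quantity: 197 − 0.01Q = 58.75 + 0.005Q → Q' = 9216.6667.
Overproduction ΔQ = 9216.6667 − 5700 = 3516.6667; wedge = subsidy = 52.75.
Welfare loss = ½ × 3516.6667 × 52.75 = $92752.08 thousand.

$92752.08 thousand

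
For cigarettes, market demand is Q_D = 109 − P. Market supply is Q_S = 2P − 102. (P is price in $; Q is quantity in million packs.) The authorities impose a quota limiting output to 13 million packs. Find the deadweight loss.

$494.08 million

In inverse form: demand P = 109 − Q, supply P = 51 + 0.5Q.
Competitive equilibrium: 109 − Q = 51 + 0.5Q → Q* = 38.6667, P* = 70.3333.
At Q = 13: demand price = 109 − 1·13 = 96; supply price = 51 + 0.5·13 = 57.5.
ΔQ = 38.6667 − 13 = 25.6667; wedge = 96 − 57.5 = 38.5.
DWL = ½ × 25.6667 × 38.5 = $494.08 million.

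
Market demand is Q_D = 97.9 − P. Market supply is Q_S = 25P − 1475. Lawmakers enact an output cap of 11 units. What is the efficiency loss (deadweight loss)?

In inverse form: demand P = 97.9 − Q, supply P = 59 + 0.04Q.
Competitive equilibrium: 97.9 − Q = 59 + 0.04Q → Q* = 37.4038, P* = 60.4962.
At Q = 11: demand price = 97.9 − 1·11 = 86.9; supply price = 59 + 0.04·11 = 59.44.
ΔQ = 37.4038 − 11 = 26.4038; wedge = 86.9 − 59.44 = 27.46.
The triangle = ½ × 26.4038 × 27.46 = 362.52.

362.52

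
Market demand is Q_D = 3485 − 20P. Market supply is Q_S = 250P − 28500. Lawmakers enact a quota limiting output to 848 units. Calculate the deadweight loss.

1935.50

In inverse form: demand P = 174.25 − 0.05Q, supply P = 114 + 0.004Q.
Competitive equilibrium: 174.25 − 0.05Q = 114 + 0.004Q → Q* = 1115.7407, P* = 118.463.
At Q = 848: demand price = 174.25 − 0.05·848 = 131.85; supply price = 114 + 0.004·848 = 117.392.
ΔQ = 1115.7407 − 848 = 267.7407; wedge = 131.85 − 117.392 = 14.458.
The triangle = ½ × 267.7407 × 14.458 = 1935.50.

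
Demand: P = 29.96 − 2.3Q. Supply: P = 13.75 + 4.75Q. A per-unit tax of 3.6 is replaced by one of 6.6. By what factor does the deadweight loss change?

3.361

Competitive equilibrium: 29.96 − 2.3Q = 13.75 + 4.75Q → Q* = 2.2993, P* = 24.6716.
For a per-unit tax t: ΔQ = t/7.05, so DWL = ½·t·(t/7.05) = t²/14.1.
At t = 3.6: DWL = 0.919. At t = 6.6: DWL = 3.089.
Ratio = (6.6/3.6)² = 3.361.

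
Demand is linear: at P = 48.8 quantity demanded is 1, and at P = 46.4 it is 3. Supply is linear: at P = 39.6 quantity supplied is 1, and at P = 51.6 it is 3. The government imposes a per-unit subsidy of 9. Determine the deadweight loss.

5.625

Demand slope = (46.4 − 48.8)/(3 − 1) = −1.2, so P = 50 − 1.2Q.
Supply slope = (51.6 − 39.6)/(3 − 1) = 6, so P = 33.6 + 6Q.
Competitive equilibrium: 50 − 1.2Q = 33.6 + 6Q → Q* = 2.2778, P* = 47.2667.
The subsidy lowers effective supply by 9: P = 24.6 + 6Q.
New quantity: 50 − 1.2Q = 24.6 + 6Q → Q' = 3.5278.
Overproduction ΔQ = 3.5278 − 2.2778 = 1.25; wedge = subsidy = 9.
DWL = ½ × 1.25 × 9 = 5.625.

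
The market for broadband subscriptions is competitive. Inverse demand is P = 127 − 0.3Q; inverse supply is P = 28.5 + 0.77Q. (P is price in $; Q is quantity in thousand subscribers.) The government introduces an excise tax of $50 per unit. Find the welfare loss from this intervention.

Competitive equilibrium: 127 − 0.3Q = 28.5 + 0.77Q → Q* = 92.05607, P* = 99.38318.
With the tax, the buyer price exceeds the seller price by 50: (127 − 0.3Q) − (28.5 + 0.77Q) = 50 → Q' = 45.3271.
ΔQ = 92.05607 − 45.3271 = 46.72897; the wedge equals the tax, 50.
Deadweight loss = ½ × 46.72897 × 50 = $1168.22 thousand.

$1168.22 thousand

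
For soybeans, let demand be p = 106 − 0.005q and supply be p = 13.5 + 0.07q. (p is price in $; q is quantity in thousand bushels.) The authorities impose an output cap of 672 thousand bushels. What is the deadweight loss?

Competitive equilibrium: 106 − 0.005q = 13.5 + 0.07q → q* = 1233.3333, p* = 99.8333.
At q = 672: demand price = 106 − 0.005·672 = 102.64; supply price = 13.5 + 0.07·672 = 60.54.
Δq = 1233.3333 − 672 = 561.3333; wedge = 102.64 − 60.54 = 42.1.
Deadweight loss = ½ × 561.3333 × 42.1 = $11816.07 thousand.

$11816.07 thousand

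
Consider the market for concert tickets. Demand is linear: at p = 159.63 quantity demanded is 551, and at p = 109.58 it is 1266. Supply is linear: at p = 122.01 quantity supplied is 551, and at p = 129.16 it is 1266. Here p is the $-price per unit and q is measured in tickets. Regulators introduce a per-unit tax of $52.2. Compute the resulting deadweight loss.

$17030.25

Demand slope = (109.58 − 159.63)/(1266 − 551) = −0.07, so p = 198.2 − 0.07q.
Supply slope = (129.16 − 122.01)/(1266 − 551) = 0.01, so p = 116.5 + 0.01q.
Competitive equilibrium: 198.2 − 0.07q = 116.5 + 0.01q → q* = 1021.25, p* = 126.7125.
With the tax, the buyer price exceeds the seller price by 52.2: (198.2 − 0.07q) − (116.5 + 0.01q) = 52.2 → q' = 368.75.
Δq = 1021.25 − 368.75 = 652.5; the wedge equals the tax, 52.2.
The triangle = ½ × 652.5 × 52.2 = $17030.25.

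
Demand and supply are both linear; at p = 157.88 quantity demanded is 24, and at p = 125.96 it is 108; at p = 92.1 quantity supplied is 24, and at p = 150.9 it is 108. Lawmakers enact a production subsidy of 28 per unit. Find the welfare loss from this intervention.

Demand slope = (125.96 − 157.88)/(108 − 24) = −0.38, so p = 167 − 0.38q.
Supply slope = (150.9 − 92.1)/(108 − 24) = 0.7, so p = 75.3 + 0.7q.
Competitive equilibrium: 167 − 0.38q = 75.3 + 0.7q → q* = 84.9074, p* = 134.7352.
The subsidy lowers effective supply by 28: p = 47.3 + 0.7q.
New quantity: 167 − 0.38q = 47.3 + 0.7q → q' = 110.8333.
Overproduction Δq = 110.8333 − 84.9074 = 25.9259; wedge = subsidy = 28.
Deadweight loss = ½ × 25.9259 × 28 = 362.96.

362.96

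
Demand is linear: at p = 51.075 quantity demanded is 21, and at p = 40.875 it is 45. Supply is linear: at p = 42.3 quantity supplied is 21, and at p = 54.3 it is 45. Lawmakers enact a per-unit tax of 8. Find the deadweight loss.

34.59

Demand slope = (40.875 − 51.075)/(45 − 21) = −0.425, so p = 60 − 0.425q.
Supply slope = (54.3 − 42.3)/(45 − 21) = 0.5, so p = 31.8 + 0.5q.
Competitive equilibrium: 60 − 0.425q = 31.8 + 0.5q → q* = 30.4865, p* = 47.0432.
With the tax, the buyer price exceeds the seller price by 8: (60 − 0.425q) − (31.8 + 0.5q) = 8 → q' = 21.8378.
Δq = 30.4865 − 21.8378 = 8.6487; the wedge equals the tax, 8.
Welfare loss = ½ × 8.6487 × 8 = 34.59.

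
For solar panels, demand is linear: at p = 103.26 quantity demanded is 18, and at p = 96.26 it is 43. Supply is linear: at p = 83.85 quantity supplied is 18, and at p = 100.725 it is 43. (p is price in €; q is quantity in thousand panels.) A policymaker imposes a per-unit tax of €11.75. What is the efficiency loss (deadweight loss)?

€72.28 thousand

Demand slope = (96.26 − 103.26)/(43 − 18) = −0.28, so p = 108.3 − 0.28q.
Supply slope = (100.725 − 83.85)/(43 − 18) = 0.675, so p = 71.7 + 0.675q.
Competitive equilibrium: 108.3 − 0.28q = 71.7 + 0.675q → q* = 38.3246, p* = 97.5691.
With the tax, the buyer price exceeds the seller price by 11.75: (108.3 − 0.28q) − (71.7 + 0.675q) = 11.75 → q' = 26.0209.
Δq = 38.3246 − 26.0209 = 12.3037; the wedge equals the tax, 11.75.
DWL = ½ × 12.3037 × 11.75 = €72.28 thousand.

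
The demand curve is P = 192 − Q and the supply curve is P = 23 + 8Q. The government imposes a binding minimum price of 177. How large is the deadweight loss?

64.22

Competitive equilibrium: 192 − Q = 23 + 8Q → Q* = 18.7778, P* = 173.2222.
At the floor P = 177, quantity demanded = (192 − 177)/1 = 15.
Sellers' marginal cost at Q' = 15: 23 + 8·15 = 143.
ΔQ = 18.7778 − 15 = 3.7778; wedge = 177 − 143 = 34.
Deadweight loss = ½ × 3.7778 × 34 = 64.22.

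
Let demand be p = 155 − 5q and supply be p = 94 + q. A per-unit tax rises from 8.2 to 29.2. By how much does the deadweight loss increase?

Competitive equilibrium: 155 − 5q = 94 + q → q* = 10.1667, p* = 104.1667.
For a per-unit tax t: Δq = t/6, so DWL = ½·t·(t/6) = t²/12.
At t = 8.2: DWL = 5.603. At t = 29.2: DWL = 71.053.
Increase = 71.053 − 5.603 = 65.45.

65.45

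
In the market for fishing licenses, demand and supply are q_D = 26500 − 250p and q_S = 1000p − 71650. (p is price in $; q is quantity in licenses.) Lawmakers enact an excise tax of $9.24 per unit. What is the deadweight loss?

$8537.76

In inverse form: demand p = 106 − 0.004q, supply p = 71.65 + 0.001q.
Competitive equilibrium: 106 − 0.004q = 71.65 + 0.001q → q* = 6870, p* = 78.52.
With the tax, the buyer price exceeds the seller price by 9.24: (106 − 0.004q) − (71.65 + 0.001q) = 9.24 → q' = 5022.
Δq = 6870 − 5022 = 1848; the wedge equals the tax, 9.24.
Deadweight loss = ½ × 1848 × 9.24 = $8537.76.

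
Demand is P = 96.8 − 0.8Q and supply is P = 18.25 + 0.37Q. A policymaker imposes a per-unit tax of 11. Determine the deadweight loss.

51.71

Competitive equilibrium: 96.8 − 0.8Q = 18.25 + 0.37Q → Q* = 67.1368, P* = 43.0906.
With the tax, the buyer price exceeds the seller price by 11: (96.8 − 0.8Q) − (18.25 + 0.37Q) = 11 → Q' = 57.735.
ΔQ = 67.1368 − 57.735 = 9.4018; the wedge equals the tax, 11.
The triangle = ½ × 9.4018 × 11 = 51.71.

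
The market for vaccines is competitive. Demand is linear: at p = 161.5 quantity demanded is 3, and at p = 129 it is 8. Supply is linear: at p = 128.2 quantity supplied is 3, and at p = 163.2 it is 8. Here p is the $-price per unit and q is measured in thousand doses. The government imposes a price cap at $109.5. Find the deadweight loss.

$178.20 thousand

Demand slope = (129 − 161.5)/(8 − 3) = −6.5, so p = 181 − 6.5q.
Supply slope = (163.2 − 128.2)/(8 − 3) = 7, so p = 107.2 + 7q.
Competitive equilibrium: 181 − 6.5q = 107.2 + 7q → q* = 5.4667, p* = 145.4667.
At the ceiling p = 109.5, quantity supplied = (109.5 − 107.2)/7 = 0.3286.
Willingness to pay at q' = 0.3286: 181 − 6.5·0.3286 = 178.8641.
Δq = 5.4667 − 0.3286 = 5.1381; wedge = 178.8641 − 109.5 = 69.3641.
Welfare loss = ½ × 5.1381 × 69.3641 = $178.20 thousand.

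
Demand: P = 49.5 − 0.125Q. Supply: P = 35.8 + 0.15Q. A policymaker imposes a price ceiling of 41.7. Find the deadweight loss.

Competitive equilibrium: 49.5 − 0.125Q = 35.8 + 0.15Q → Q* = 49.8182, P* = 43.2727.
At the ceiling P = 41.7, quantity supplied = (41.7 − 35.8)/0.15 = 39.3333.
Willingness to pay at Q' = 39.3333: 49.5 − 0.125·39.3333 = 44.5833.
ΔQ = 49.8182 − 39.3333 = 10.4849; wedge = 44.5833 − 41.7 = 2.8833.
Deadweight loss = ½ × 10.4849 × 2.8833 = 15.12.

15.12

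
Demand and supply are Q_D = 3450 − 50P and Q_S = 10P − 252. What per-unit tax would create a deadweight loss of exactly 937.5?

15

In inverse form: demand P = 69 − 0.02Q, supply P = 25.2 + 0.1Q.
Competitive equilibrium: 69 − 0.02Q = 25.2 + 0.1Q → Q* = 365, P* = 61.7.
A tax t gives ΔQ = t/0.12 and wedge t, so DWL = t²/0.24.
t²/0.24 = 937.5 → t² = 225 → t = 15.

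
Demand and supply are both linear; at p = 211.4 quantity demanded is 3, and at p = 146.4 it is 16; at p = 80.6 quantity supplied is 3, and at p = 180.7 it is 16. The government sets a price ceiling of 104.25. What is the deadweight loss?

331.73

Demand slope = (146.4 − 211.4)/(16 − 3) = −5, so p = 226.4 − 5q.
Supply slope = (180.7 − 80.6)/(16 − 3) = 7.7, so p = 57.5 + 7.7q.
Competitive equilibrium: 226.4 − 5q = 57.5 + 7.7q → q* = 13.2992, p* = 159.9039.
At the ceiling p = 104.25, quantity supplied = (104.25 − 57.5)/7.7 = 6.0714.
Willingness to pay at q' = 6.0714: 226.4 − 5·6.0714 = 196.043.
Δq = 13.2992 − 6.0714 = 7.2278; wedge = 196.043 − 104.25 = 91.793.
DWL = ½ × 7.2278 × 91.793 = 331.73.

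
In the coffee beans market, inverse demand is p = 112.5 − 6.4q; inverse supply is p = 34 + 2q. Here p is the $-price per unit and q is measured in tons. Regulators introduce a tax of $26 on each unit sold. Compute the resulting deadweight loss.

Competitive equilibrium: 112.5 − 6.4q = 34 + 2q → q* = 9.3452, p* = 52.6905.
With the tax, the buyer price exceeds the seller price by 26: (112.5 − 6.4q) − (34 + 2q) = 26 → q' = 6.25.
Δq = 9.3452 − 6.25 = 3.0952; the wedge equals the tax, 26.
DWL = ½ × 3.0952 × 26 = $40.24.

$40.24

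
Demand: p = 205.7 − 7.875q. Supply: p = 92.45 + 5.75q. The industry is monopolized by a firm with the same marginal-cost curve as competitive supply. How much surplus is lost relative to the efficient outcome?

Competitive equilibrium: 205.7 − 7.875q = 92.45 + 5.75q → q* = 8.31193, p* = 140.24358.
Marginal revenue: MR = 205.7 − 15.75q. Set MR = MC: 205.7 − 15.75q = 92.45 + 5.75q → q_m = 5.26744.
Price p_m = 205.7 − 7.875·5.26744 = 164.21891; MC(q_m) = 92.45 + 5.75·5.26744 = 122.73778.
Competitive q* = 8.31193, so Δq = 3.04449; wedge = 164.21891 − 122.73778 = 41.48113.
DWL = ½ × 3.04449 × 41.48113 = 63.14.

63.14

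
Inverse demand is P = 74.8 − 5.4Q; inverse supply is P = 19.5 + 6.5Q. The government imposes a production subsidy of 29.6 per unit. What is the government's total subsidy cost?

Competitive equilibrium: 74.8 − 5.4Q = 19.5 + 6.5Q → Q* = 4.6471, P* = 49.7059.
The subsidy lowers effective supply by 29.6: P = 6.5Q − 10.1.
New quantity: 74.8 − 5.4Q = 6.5Q − 10.1 → Q' = 7.1345.
Total subsidy cost = 29.6 × 7.1345 = 211.18.

211.18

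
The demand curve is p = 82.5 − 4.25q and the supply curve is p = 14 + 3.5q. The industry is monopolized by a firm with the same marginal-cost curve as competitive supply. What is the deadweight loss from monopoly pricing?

37.97

Competitive equilibrium: 82.5 − 4.25q = 14 + 3.5q → q* = 8.8387, p* = 44.9355.
Marginal revenue: MR = 82.5 − 8.5q. Set MR = MC: 82.5 − 8.5q = 14 + 3.5q → q_m = 5.7083.
Price p_m = 82.5 − 4.25·5.7083 = 58.2397; MC(q_m) = 14 + 3.5·5.7083 = 33.9791.
Competitive q* = 8.8387, so Δq = 3.1304; wedge = 58.2397 − 33.9791 = 24.2606.
Welfare loss = ½ × 3.1304 × 24.2606 = 37.97.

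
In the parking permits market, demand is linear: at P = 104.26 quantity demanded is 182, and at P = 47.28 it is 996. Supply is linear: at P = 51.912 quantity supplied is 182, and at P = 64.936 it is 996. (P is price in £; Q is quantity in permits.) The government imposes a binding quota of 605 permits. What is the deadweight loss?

Demand slope = (47.28 − 104.26)/(996 − 182) = −0.07, so P = 117 − 0.07Q.
Supply slope = (64.936 − 51.912)/(996 − 182) = 0.016, so P = 49 + 0.016Q.
Competitive equilibrium: 117 − 0.07Q = 49 + 0.016Q → Q* = 790.6977, P* = 61.6512.
At Q = 605: demand price = 117 − 0.07·605 = 74.65; supply price = 49 + 0.016·605 = 58.68.
ΔQ = 790.6977 − 605 = 185.6977; wedge = 74.65 − 58.68 = 15.97.
Welfare loss = ½ × 185.6977 × 15.97 = £1482.80.

£1482.80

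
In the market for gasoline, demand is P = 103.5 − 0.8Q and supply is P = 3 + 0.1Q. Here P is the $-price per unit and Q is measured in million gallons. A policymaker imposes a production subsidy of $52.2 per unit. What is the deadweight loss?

$1513.80 million

Competitive equilibrium: 103.5 − 0.8Q = 3 + 0.1Q → Q* = 111.6667, P* = 14.1667.
The subsidy lowers effective supply by 52.2: P = 0.1Q − 49.2.
New quantity: 103.5 − 0.8Q = 0.1Q − 49.2 → Q' = 169.6667.
Overproduction ΔQ = 169.6667 − 111.6667 = 58; wedge = subsidy = 52.2.
Deadweight loss = ½ × 58 × 52.2 = $1513.80 million.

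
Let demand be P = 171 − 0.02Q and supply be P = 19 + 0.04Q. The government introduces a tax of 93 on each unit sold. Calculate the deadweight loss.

72075

Competitive equilibrium: 171 − 0.02Q = 19 + 0.04Q → Q* = 2533.3333, P* = 120.3333.
With the tax, the buyer price exceeds the seller price by 93: (171 − 0.02Q) − (19 + 0.04Q) = 93 → Q' = 983.3333.
ΔQ = 2533.3333 − 983.3333 = 1550; the wedge equals the tax, 93.
Welfare loss = ½ × 1550 × 93 = 72075.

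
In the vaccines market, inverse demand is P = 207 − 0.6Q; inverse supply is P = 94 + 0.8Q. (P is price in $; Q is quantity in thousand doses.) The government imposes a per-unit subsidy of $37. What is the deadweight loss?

Competitive equilibrium: 207 − 0.6Q = 94 + 0.8Q → Q* = 80.7143, P* = 158.5714.
The subsidy lowers effective supply by 37: P = 57 + 0.8Q.
New quantity: 207 − 0.6Q = 57 + 0.8Q → Q' = 107.1429.
Overproduction ΔQ = 107.1429 − 80.7143 = 26.4286; wedge = subsidy = 37.
Welfare loss = ½ × 26.4286 × 37 = $488.93 thousand.

$488.93 thousand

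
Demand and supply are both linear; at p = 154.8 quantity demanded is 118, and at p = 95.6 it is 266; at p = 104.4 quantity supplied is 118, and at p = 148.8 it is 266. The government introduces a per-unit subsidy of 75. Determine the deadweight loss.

4017.86

Demand slope = (95.6 − 154.8)/(266 − 118) = −0.4, so p = 202 − 0.4q.
Supply slope = (148.8 − 104.4)/(266 − 118) = 0.3, so p = 69 + 0.3q.
Competitive equilibrium: 202 − 0.4q = 69 + 0.3q → q* = 190, p* = 126.
The subsidy lowers effective supply by 75: p = 0.3q − 6.
New quantity: 202 − 0.4q = 0.3q − 6 → q' = 297.1429.
Overproduction Δq = 297.1429 − 190 = 107.1429; wedge = subsidy = 75.
DWL = ½ × 107.1429 × 75 = 4017.86.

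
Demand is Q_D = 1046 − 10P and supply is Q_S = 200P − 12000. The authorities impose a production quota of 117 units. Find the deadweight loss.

In inverse form: demand P = 104.6 − 0.1Q, supply P = 60 + 0.005Q.
Competitive equilibrium: 104.6 − 0.1Q = 60 + 0.005Q → Q* = 424.7619, P* = 62.1238.
At Q = 117: demand price = 104.6 − 0.1·117 = 92.9; supply price = 60 + 0.005·117 = 60.585.
ΔQ = 424.7619 − 117 = 307.7619; wedge = 92.9 − 60.585 = 32.315.
Deadweight loss = ½ × 307.7619 × 32.315 = 4972.66.

4972.66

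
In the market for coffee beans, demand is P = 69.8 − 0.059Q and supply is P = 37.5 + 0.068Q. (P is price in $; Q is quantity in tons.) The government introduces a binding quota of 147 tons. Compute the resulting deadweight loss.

Competitive equilibrium: 69.8 − 0.059Q = 37.5 + 0.068Q → Q* = 254.3307, P* = 54.7945.
At Q = 147: demand price = 69.8 − 0.059·147 = 61.127; supply price = 37.5 + 0.068·147 = 47.496.
ΔQ = 254.3307 − 147 = 107.3307; wedge = 61.127 − 47.496 = 13.631.
Deadweight loss = ½ × 107.3307 × 13.631 = $731.51.

$731.51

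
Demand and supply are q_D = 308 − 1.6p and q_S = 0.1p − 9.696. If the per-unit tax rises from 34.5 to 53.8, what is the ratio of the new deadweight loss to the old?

In inverse form: demand p = 192.5 − 0.625q, supply p = 96.96 + 10q.
Competitive equilibrium: 192.5 − 0.625q = 96.96 + 10q → q* = 8.992, p* = 186.88.
For a per-unit tax t: Δq = t/10.625, so DWL = ½·t·(t/10.625) = t²/21.25.
At t = 34.5: DWL = 56.012. At t = 53.8: DWL = 136.209.
Ratio = (53.8/34.5)² = 2.432.

2.432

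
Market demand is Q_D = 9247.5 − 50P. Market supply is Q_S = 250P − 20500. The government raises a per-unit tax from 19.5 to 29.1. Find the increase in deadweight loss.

In inverse form: demand P = 184.95 − 0.02Q, supply P = 82 + 0.004Q.
Competitive equilibrium: 184.95 − 0.02Q = 82 + 0.004Q → Q* = 4289.5833, P* = 99.1583.
For a per-unit tax t: ΔQ = t/0.024, so DWL = ½·t·(t/0.024) = t²/0.048.
At t = 19.5: DWL = 7921.875. At t = 29.1: DWL = 17641.875.
Increase = 17641.875 − 7921.875 = 9720.

9720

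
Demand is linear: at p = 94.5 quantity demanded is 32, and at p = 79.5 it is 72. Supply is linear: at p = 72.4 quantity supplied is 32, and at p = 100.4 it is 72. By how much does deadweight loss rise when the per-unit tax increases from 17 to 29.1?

Demand slope = (79.5 − 94.5)/(72 − 32) = −0.375, so p = 106.5 − 0.375q.
Supply slope = (100.4 − 72.4)/(72 − 32) = 0.7, so p = 50 + 0.7q.
Competitive equilibrium: 106.5 − 0.375q = 50 + 0.7q → q* = 52.5581, p* = 86.7907.
For a per-unit tax t: Δq = t/1.075, so DWL = ½·t·(t/1.075) = t²/2.15.
At t = 17: DWL = 134.419. At t = 29.1: DWL = 393.865.
Increase = 393.865 − 134.419 = 259.45.

259.45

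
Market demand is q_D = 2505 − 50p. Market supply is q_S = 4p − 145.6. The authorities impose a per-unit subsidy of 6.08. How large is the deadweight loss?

68.46

In inverse form: demand p = 50.1 − 0.02q, supply p = 36.4 + 0.25q.
Competitive equilibrium: 50.1 − 0.02q = 36.4 + 0.25q → q* = 50.7407, p* = 49.0852.
The subsidy lowers effective supply by 6.08: p = 30.32 + 0.25q.
New quantity: 50.1 − 0.02q = 30.32 + 0.25q → q' = 73.2593.
Overproduction Δq = 73.2593 − 50.7407 = 22.5186; wedge = subsidy = 6.08.
The triangle = ½ × 22.5186 × 6.08 = 68.46.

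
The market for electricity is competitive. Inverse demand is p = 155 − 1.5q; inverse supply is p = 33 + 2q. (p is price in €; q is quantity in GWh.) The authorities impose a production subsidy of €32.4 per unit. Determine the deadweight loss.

Competitive equilibrium: 155 − 1.5q = 33 + 2q → q* = 34.8571, p* = 102.7143.
The subsidy lowers effective supply by 32.4: p = 0.6 + 2q.
New quantity: 155 − 1.5q = 0.6 + 2q → q' = 44.1143.
Overproduction Δq = 44.1143 − 34.8571 = 9.2572; wedge = subsidy = 32.4.
Welfare loss = ½ × 9.2572 × 32.4 = €149.97.

€149.97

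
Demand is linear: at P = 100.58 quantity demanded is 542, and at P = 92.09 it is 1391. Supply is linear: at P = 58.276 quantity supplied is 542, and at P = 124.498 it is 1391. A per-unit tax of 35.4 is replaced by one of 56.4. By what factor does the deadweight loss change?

Demand slope = (92.09 − 100.58)/(1391 − 542) = −0.01, so P = 106 − 0.01Q.
Supply slope = (124.498 − 58.276)/(1391 − 542) = 0.078, so P = 16 + 0.078Q.
Competitive equilibrium: 106 − 0.01Q = 16 + 0.078Q → Q* = 1022.7273, P* = 95.7727.
For a per-unit tax t: ΔQ = t/0.088, so DWL = ½·t·(t/0.088) = t²/0.176.
At t = 35.4: DWL = 7120.227. At t = 56.4: DWL = 18073.636.
Ratio = (56.4/35.4)² = 2.538.

2.538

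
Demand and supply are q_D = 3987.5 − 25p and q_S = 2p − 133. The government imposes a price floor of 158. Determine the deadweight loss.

In inverse form: demand p = 159.5 − 0.04q, supply p = 66.5 + 0.5q.
Competitive equilibrium: 159.5 − 0.04q = 66.5 + 0.5q → q* = 172.2222, p* = 152.6111.
At the floor p = 158, quantity demanded = (159.5 − 158)/0.04 = 37.5.
Sellers' marginal cost at q' = 37.5: 66.5 + 0.5·37.5 = 85.25.
Δq = 172.2222 − 37.5 = 134.7222; wedge = 158 − 85.25 = 72.75.
Welfare loss = ½ × 134.7222 × 72.75 = 4900.52.

4900.52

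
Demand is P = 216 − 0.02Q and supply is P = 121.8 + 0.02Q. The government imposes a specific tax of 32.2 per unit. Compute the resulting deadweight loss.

12960.50

Competitive equilibrium: 216 − 0.02Q = 121.8 + 0.02Q → Q* = 2355, P* = 168.9.
With the tax, the buyer price exceeds the seller price by 32.2: (216 − 0.02Q) − (121.8 + 0.02Q) = 32.2 → Q' = 1550.
ΔQ = 2355 − 1550 = 805; the wedge equals the tax, 32.2.
Deadweight loss = ½ × 805 × 32.2 = 12960.50.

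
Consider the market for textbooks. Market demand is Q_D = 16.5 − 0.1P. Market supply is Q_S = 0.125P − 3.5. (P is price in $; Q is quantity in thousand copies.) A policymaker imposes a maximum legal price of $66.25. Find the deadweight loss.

$72.07 thousand

In inverse form: demand P = 165 − 10Q, supply P = 28 + 8Q.
Competitive equilibrium: 165 − 10Q = 28 + 8Q → Q* = 7.6111, P* = 88.8889.
At the ceiling P = 66.25, quantity supplied = (66.25 − 28)/8 = 4.7813.
Willingness to pay at Q' = 4.7813: 165 − 10·4.7813 = 117.187.
ΔQ = 7.6111 − 4.7813 = 2.8298; wedge = 117.187 − 66.25 = 50.937.
The triangle = ½ × 2.8298 × 50.937 = $72.07 thousand.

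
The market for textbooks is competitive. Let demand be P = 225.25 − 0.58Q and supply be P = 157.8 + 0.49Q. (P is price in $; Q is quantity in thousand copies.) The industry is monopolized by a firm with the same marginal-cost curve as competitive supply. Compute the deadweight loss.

Competitive equilibrium: 225.25 − 0.58Q = 157.8 + 0.49Q → Q* = 63.0374, P* = 188.6883.
Marginal revenue: MR = 225.25 − 1.16Q. Set MR = MC: 225.25 − 1.16Q = 157.8 + 0.49Q → Q_m = 40.8788.
Price P_m = 225.25 − 0.58·40.8788 = 201.5403; MC(Q_m) = 157.8 + 0.49·40.8788 = 177.8306.
Competitive Q* = 63.0374, so ΔQ = 22.1586; wedge = 201.5403 − 177.8306 = 23.7097.
Welfare loss = ½ × 22.1586 × 23.7097 = $262.69 thousand.

$262.69 thousand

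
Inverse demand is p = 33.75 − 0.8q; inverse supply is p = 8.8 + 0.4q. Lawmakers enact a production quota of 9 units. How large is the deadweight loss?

83.43

Competitive equilibrium: 33.75 − 0.8q = 8.8 + 0.4q → q* = 20.7917, p* = 17.1167.
At q = 9: demand price = 33.75 − 0.8·9 = 26.55; supply price = 8.8 + 0.4·9 = 12.4.
Δq = 20.7917 − 9 = 11.7917; wedge = 26.55 − 12.4 = 14.15.
The triangle = ½ × 11.7917 × 14.15 = 83.43.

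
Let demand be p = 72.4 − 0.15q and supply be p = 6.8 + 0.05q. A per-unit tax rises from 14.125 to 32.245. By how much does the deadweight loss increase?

Competitive equilibrium: 72.4 − 0.15q = 6.8 + 0.05q → q* = 328, p* = 23.2.
For a per-unit tax t: Δq = t/0.2, so DWL = ½·t·(t/0.2) = t²/0.4.
At t = 14.125: DWL = 498.789. At t = 32.245: DWL = 2599.35.
Increase = 2599.35 − 498.789 = 2100.561.

2100.561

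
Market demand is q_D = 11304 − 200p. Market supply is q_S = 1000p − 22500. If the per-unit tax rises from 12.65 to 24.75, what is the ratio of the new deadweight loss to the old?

In inverse form: demand p = 56.52 − 0.005q, supply p = 22.5 + 0.001q.
Competitive equilibrium: 56.52 − 0.005q = 22.5 + 0.001q → q* = 5670, p* = 28.17.
For a per-unit tax t: Δq = t/0.006, so DWL = ½·t·(t/0.006) = t²/0.012.
At t = 12.65: DWL = 13335.208. At t = 24.75: DWL = 51046.875.
Ratio = (24.75/12.65)² = 3.828.

3.828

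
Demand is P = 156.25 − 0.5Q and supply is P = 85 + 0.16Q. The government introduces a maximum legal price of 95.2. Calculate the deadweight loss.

Competitive equilibrium: 156.25 − 0.5Q = 85 + 0.16Q → Q* = 107.9545, P* = 102.2727.
At the ceiling P = 95.2, quantity supplied = (95.2 − 85)/0.16 = 63.75.
Willingness to pay at Q' = 63.75: 156.25 − 0.5·63.75 = 124.375.
ΔQ = 107.9545 − 63.75 = 44.2045; wedge = 124.375 − 95.2 = 29.175.
Deadweight loss = ½ × 44.2045 × 29.175 = 644.83.

644.83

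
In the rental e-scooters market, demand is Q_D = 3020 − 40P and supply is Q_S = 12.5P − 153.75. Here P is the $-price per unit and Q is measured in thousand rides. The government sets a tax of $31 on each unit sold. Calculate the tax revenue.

In inverse form: demand P = 75.5 − 0.025Q, supply P = 12.3 + 0.08Q.
Competitive equilibrium: 75.5 − 0.025Q = 12.3 + 0.08Q → Q* = 601.9048, P* = 60.4524.
With the tax, the buyer price exceeds the seller price by 31: (75.5 − 0.025Q) − (12.3 + 0.08Q) = 31 → Q' = 306.6667.
Tax revenue = 31 × 306.6667 = $9506.67 thousand.

$9506.67 thousand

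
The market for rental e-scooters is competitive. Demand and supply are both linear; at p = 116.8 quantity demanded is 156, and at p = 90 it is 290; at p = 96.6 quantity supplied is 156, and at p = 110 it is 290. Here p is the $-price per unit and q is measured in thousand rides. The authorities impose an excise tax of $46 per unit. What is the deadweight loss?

Demand slope = (90 − 116.8)/(290 − 156) = −0.2, so p = 148 − 0.2q.
Supply slope = (110 − 96.6)/(290 − 156) = 0.1, so p = 81 + 0.1q.
Competitive equilibrium: 148 − 0.2q = 81 + 0.1q → q* = 223.3333, p* = 103.3333.
With the tax, the buyer price exceeds the seller price by 46: (148 − 0.2q) − (81 + 0.1q) = 46 → q' = 70.
Δq = 223.3333 − 70 = 153.3333; the wedge equals the tax, 46.
DWL = ½ × 153.3333 × 46 = $3526.67 thousand.

$3526.67 thousand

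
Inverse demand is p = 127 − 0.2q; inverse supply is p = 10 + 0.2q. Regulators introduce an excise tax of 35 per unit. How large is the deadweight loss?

Competitive equilibrium: 127 − 0.2q = 10 + 0.2q → q* = 292.5, p* = 68.5.
With the tax, the buyer price exceeds the seller price by 35: (127 − 0.2q) − (10 + 0.2q) = 35 → q' = 205.
Δq = 292.5 − 205 = 87.5; the wedge equals the tax, 35.
The triangle = ½ × 87.5 × 35 = 1531.25.

1531.25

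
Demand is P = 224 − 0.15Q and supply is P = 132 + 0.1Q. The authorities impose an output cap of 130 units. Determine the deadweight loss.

7080.50

Competitive equilibrium: 224 − 0.15Q = 132 + 0.1Q → Q* = 368, P* = 168.8.
At Q = 130: demand price = 224 − 0.15·130 = 204.5; supply price = 132 + 0.1·130 = 145.
ΔQ = 368 − 130 = 238; wedge = 204.5 − 145 = 59.5.
Welfare loss = ½ × 238 × 59.5 = 7080.50.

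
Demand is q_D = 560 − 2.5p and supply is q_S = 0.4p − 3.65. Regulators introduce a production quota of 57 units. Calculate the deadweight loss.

In inverse form: demand p = 224 − 0.4q, supply p = 9.125 + 2.5q.
Competitive equilibrium: 224 − 0.4q = 9.125 + 2.5q → q* = 74.0948, p* = 194.3621.
At q = 57: demand price = 224 − 0.4·57 = 201.2; supply price = 9.125 + 2.5·57 = 151.625.
Δq = 74.0948 − 57 = 17.0948; wedge = 201.2 − 151.625 = 49.575.
DWL = ½ × 17.0948 × 49.575 = 423.74.

423.74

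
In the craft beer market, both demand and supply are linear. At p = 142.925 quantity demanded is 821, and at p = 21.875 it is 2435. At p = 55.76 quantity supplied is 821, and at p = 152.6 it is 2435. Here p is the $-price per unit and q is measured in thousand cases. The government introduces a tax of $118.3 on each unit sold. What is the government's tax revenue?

Demand slope = (21.875 − 142.925)/(2435 − 821) = −0.075, so p = 204.5 − 0.075q.
Supply slope = (152.6 − 55.76)/(2435 − 821) = 0.06, so p = 6.5 + 0.06q.
Competitive equilibrium: 204.5 − 0.075q = 6.5 + 0.06q → q* = 1466.66667, p* = 94.5.
With the tax, the buyer price exceeds the seller price by 118.3: (204.5 − 0.075q) − (6.5 + 0.06q) = 118.3 → q' = 590.37037.
Tax revenue = 118.3 × 590.37037 = $69840.81 thousand.

$69840.81 thousand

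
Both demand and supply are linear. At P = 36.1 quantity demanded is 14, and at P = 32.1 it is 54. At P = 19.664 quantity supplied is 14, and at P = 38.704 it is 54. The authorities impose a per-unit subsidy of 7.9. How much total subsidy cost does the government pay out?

444.375

Demand slope = (32.1 − 36.1)/(54 − 14) = −0.1, so P = 37.5 − 0.1Q.
Supply slope = (38.704 − 19.664)/(54 − 14) = 0.476, so P = 13 + 0.476Q.
Competitive equilibrium: 37.5 − 0.1Q = 13 + 0.476Q → Q* = 42.5347, P* = 33.2465.
The subsidy lowers effective supply by 7.9: P = 5.1 + 0.476Q.
New quantity: 37.5 − 0.1Q = 5.1 + 0.476Q → Q' = 56.25.
Total subsidy cost = 7.9 × 56.25 = 444.375.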